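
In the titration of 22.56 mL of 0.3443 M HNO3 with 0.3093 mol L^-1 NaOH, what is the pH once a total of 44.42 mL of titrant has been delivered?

12.95

n(acid) = 0.3443 x 0.02256 = 0.007767 mol; n(NaOH) added = 0.3093 x 0.04442 = 0.01374 mol.
Base is in excess by 0.01374 - 0.007767 = 0.005972 mol in a total volume of 0.06698 L.
[OH^-] = 0.005972/0.06698 = 0.08916 M, so pOH = 1.05 and pH = 14.00 - 1.05 = 12.95.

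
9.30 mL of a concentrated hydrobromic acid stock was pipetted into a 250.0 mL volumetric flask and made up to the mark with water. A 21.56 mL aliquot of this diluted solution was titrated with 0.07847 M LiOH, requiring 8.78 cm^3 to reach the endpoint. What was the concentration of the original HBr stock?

0.859 M

n(LiOH) = 0.07847 x 0.008780 = 0.0006890 mol.
n(HBr) in the aliquot = 0.0006890 mol.
[diluted HBr] = 0.0006890 / 0.02156 = 0.03196 M.
Dilution factor = 250.0/9.300 = 26.88, so [stock] = 0.03196 x 26.88 = 0.859 M.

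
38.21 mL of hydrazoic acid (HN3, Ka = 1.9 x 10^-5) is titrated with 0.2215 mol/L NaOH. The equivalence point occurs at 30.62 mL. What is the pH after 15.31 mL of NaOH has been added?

4.72

15.31 mL is exactly half the equivalence volume (30.62/2), i.e. the half-equivalence point.
There, n(HA) = n(A^-), so pH = pKa = -log(1.9 x 10^-5) = 4.72.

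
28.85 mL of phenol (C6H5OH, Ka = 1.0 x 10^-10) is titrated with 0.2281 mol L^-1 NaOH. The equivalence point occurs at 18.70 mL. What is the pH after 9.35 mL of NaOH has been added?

10.00

9.35 mL is exactly half the equivalence volume (18.70/2), i.e. the half-equivalence point.
There, n(HA) = n(A^-), so pH = pKa = -log(1.0 x 10^-10) = 10.00.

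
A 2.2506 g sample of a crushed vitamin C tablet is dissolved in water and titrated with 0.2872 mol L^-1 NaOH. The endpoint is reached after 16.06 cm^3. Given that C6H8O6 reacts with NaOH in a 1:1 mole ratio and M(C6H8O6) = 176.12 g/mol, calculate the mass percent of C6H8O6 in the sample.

n(NaOH) = 0.2872 x 0.01606 = 0.004612 mol.
n(C6H8O6) = 0.004612 / 1 = 0.004612 mol.
mass of C6H8O6 = 0.004612 x 176.12 = 0.8123 g.
% purity = 0.8123 / 2.2506 x 100 = 36.1%.

36.1%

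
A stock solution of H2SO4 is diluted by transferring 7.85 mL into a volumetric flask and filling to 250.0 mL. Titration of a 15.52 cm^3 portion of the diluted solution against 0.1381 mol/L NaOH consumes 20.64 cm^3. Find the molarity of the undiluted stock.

n(NaOH) = 0.1381 x 0.02064 = 0.002850 mol.
n(H2SO4) in the aliquot = 0.002850 x 1/2 = 0.001425 mol.
[diluted H2SO4] = 0.001425 / 0.01552 = 0.09183 M.
Dilution factor = 250.0/7.850 = 31.85, so [stock] = 0.09183 x 31.85 = 2.92 M.

2.92 M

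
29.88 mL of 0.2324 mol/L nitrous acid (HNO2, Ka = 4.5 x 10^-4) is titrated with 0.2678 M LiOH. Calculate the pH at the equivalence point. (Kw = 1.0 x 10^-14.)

n(HNO2) = 0.2324 x 0.02988 = 0.006944 mol; V(LiOH) at equivalence = 0.006944/0.2678 = 0.02593 L.
At equivalence all the acid is converted to NO2-; total volume = 0.02988 + 0.02593 = 0.05581 L, so [NO2-] = 0.006944/0.05581 = 0.1244 M.
Kb = Kw/Ka = 1.0e-14 / 4.5 x 10^-4 = 2.22e-11.
[OH^-] = sqrt(Kb x [NO2-]) = sqrt(2.22e-11 x 0.1244) = 1.66e-6 M.
pOH = 5.78, so pH = 14.00 - 5.78 = 8.22.

8.22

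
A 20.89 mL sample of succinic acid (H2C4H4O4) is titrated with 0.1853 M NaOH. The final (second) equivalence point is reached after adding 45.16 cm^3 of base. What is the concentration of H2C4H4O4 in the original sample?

n(NaOH) = 0.1853 x 0.04516 = 0.008368 mol.
At the final (second) equivalence point, 2 mol OH^- react per mol H2C4H4O4, so n(H2C4H4O4) = 0.008368 / 2 = 0.004184 mol.
[H2C4H4O4] = 0.004184 / 0.02089 L = 0.200 M.

0.200 M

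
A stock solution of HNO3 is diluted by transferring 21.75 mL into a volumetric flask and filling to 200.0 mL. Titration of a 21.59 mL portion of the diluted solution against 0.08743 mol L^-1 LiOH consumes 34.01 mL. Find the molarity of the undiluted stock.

1.27 M

n(LiOH) = 0.08743 x 0.03401 = 0.002973 mol.
n(HNO3) in the aliquot = 0.002973 mol.
[diluted HNO3] = 0.002973 / 0.02159 = 0.1377 M.
Dilution factor = 200.0/21.75 = 9.195, so [stock] = 0.1377 x 9.195 = 1.27 M.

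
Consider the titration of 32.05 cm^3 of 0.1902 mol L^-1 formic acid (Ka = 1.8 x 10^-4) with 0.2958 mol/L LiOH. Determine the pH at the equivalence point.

n(HCOOH) = 0.1902 x 0.03205 = 0.006096 mol; V(LiOH) at equivalence = 0.006096/0.2958 = 0.02061 L.
At equivalence all the acid is converted to HCOO-; total volume = 0.03205 + 0.02061 = 0.05266 L, so [HCOO-] = 0.006096/0.05266 = 0.1158 M.
Kb = Kw/Ka = 1.0e-14 / 1.8 x 10^-4 = 5.56e-11.
[OH^-] = sqrt(Kb x [HCOO-]) = sqrt(5.56e-11 x 0.1158) = 2.54e-6 M.
pOH = 5.60, so pH = 14.00 - 5.60 = 8.40.

8.40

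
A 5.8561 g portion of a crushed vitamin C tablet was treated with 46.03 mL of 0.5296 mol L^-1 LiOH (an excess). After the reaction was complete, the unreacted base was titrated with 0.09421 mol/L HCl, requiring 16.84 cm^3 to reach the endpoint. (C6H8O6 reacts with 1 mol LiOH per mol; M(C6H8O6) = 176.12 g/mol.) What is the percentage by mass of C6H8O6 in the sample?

68.5%

Total n(LiOH) added = 0.5296 x 0.04603 = 0.02438 mol.
n(HCl) used = 0.09421 x 0.01684 = 0.001586 mol, which equals the excess n(LiOH).
So n(LiOH) consumed by the sample = 0.02438 - 0.001586 = 0.02279 mol.
n(C6H8O6) = 0.02279 / 1 = 0.02279 mol.
mass C6H8O6 = 0.02279 x 176.12 = 4.014 g, so %C6H8O6 = 4.014/5.8561 x 100 = 68.5%.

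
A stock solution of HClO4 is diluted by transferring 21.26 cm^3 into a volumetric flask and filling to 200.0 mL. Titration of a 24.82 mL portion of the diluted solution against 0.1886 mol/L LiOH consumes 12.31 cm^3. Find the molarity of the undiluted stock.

n(LiOH) = 0.1886 x 0.01231 = 0.002322 mol.
n(HClO4) in the aliquot = 0.002322 mol.
[diluted HClO4] = 0.002322 / 0.02482 = 0.09354 M.
Dilution factor = 200.0/21.26 = 9.407, so [stock] = 0.09354 x 9.407 = 0.880 M.

0.880 M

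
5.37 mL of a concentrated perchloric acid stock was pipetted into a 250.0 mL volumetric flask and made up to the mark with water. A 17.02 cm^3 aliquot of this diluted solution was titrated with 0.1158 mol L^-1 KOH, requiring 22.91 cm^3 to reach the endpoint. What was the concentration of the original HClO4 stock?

7.26 M

n(KOH) = 0.1158 x 0.02291 = 0.002653 mol.
n(HClO4) in the aliquot = 0.002653 mol.
[diluted HClO4] = 0.002653 / 0.01702 = 0.1559 M.
Dilution factor = 250.0/5.370 = 46.55, so [stock] = 0.1559 x 46.55 = 7.26 M.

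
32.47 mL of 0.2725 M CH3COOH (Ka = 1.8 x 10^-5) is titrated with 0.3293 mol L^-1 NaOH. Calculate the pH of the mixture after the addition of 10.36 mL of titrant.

Initial n(CH3COOH) = 0.2725 x 0.03247 = 0.008848 mol.
n(NaOH) added = 0.3293 x 0.01036 = 0.003412 mol, converting that many moles of CH3COOH to CH3COO-.
Remaining n(CH3COOH) = 0.005437 mol; n(CH3COO-) = 0.003412 mol.
By Henderson-Hasselbalch, pH = pKa + log([A^-]/[HA]) = 4.74 + log(0.003412/0.005437) = 4.74 + (-0.20) = 4.54.

4.54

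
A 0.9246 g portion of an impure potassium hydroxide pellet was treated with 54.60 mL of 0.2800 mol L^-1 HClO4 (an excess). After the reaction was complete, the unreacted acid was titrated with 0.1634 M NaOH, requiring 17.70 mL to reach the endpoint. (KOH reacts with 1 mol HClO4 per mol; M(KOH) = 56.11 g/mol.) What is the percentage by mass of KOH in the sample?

75.2%

Total n(HClO4) added = 0.2800 x 0.05460 = 0.01529 mol.
n(NaOH) used = 0.1634 x 0.01770 = 0.002892 mol, which equals the excess n(HClO4).
So n(HClO4) consumed by the sample = 0.01529 - 0.002892 = 0.01240 mol.
n(KOH) = 0.01240 / 1 = 0.01240 mol.
mass KOH = 0.01240 x 56.11 = 0.6955 g, so %KOH = 0.6955/0.9246 x 100 = 75.2%.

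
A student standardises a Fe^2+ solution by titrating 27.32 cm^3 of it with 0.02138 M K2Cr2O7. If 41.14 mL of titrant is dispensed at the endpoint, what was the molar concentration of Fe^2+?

0.193 M

n(K2Cr2O7) = 0.02138 x 0.04114 = 0.0008796 mol.
From the balanced equation, 1 mol K2Cr2O7 reacts with 6 mol Fe^2+, so n(Fe^2+) = 0.0008796 x 6/1 = 0.005277 mol.
[Fe^2+] = 0.005277 / 0.02732 L = 0.193 M.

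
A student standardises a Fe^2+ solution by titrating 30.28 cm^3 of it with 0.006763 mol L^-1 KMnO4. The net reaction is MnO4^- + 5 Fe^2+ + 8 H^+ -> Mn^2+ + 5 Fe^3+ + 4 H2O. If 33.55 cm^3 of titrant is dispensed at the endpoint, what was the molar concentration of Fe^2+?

0.0375 M

n(KMnO4) = 0.006763 x 0.03355 = 0.0002269 mol.
From the balanced equation, 1 mol KMnO4 reacts with 5 mol Fe^2+, so n(Fe^2+) = 0.0002269 x 5/1 = 0.001134 mol.
[Fe^2+] = 0.001134 / 0.03028 L = 0.0375 M.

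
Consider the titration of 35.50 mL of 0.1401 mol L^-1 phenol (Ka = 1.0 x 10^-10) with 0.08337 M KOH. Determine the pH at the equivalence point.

11.36

n(C6H5OH) = 0.1401 x 0.03550 = 0.004974 mol; V(KOH) at equivalence = 0.004974/0.08337 = 0.05966 L.
At equivalence all the acid is converted to C6H5O-; total volume = 0.03550 + 0.05966 = 0.09516 L, so [C6H5O-] = 0.004974/0.09516 = 0.05227 M.
Kb = Kw/Ka = 1.0e-14 / 1.0 x 10^-10 = 0.000100.
[OH^-] = sqrt(Kb x [C6H5O-]) = sqrt(0.000100 x 0.05227) = 0.00229 M.
pOH = 2.64, so pH = 14.00 - 2.64 = 11.36.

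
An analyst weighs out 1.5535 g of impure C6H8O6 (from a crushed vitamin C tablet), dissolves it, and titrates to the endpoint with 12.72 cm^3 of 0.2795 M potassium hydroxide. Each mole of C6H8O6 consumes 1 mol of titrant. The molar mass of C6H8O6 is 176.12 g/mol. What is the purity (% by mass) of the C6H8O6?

n(KOH) = 0.2795 x 0.01272 = 0.003555 mol.
n(C6H8O6) = 0.003555 / 1 = 0.003555 mol.
mass of C6H8O6 = 0.003555 x 176.12 = 0.6261 g.
% purity = 0.6261 / 1.5535 x 100 = 40.3%.

40.3%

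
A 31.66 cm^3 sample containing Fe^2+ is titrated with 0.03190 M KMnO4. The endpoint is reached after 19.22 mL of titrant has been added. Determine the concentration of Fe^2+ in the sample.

0.0968 M

n(KMnO4) = 0.03190 x 0.01922 = 0.0006131 mol.
From the balanced equation, 1 mol KMnO4 reacts with 5 mol Fe^2+, so n(Fe^2+) = 0.0006131 x 5/1 = 0.003066 mol.
[Fe^2+] = 0.003066 / 0.03166 L = 0.0968 M.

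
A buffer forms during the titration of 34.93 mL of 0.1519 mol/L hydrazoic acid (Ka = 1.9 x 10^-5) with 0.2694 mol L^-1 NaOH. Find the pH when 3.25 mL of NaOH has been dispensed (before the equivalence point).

4.02

Initial n(HN3) = 0.1519 x 0.03493 = 0.005306 mol.
n(NaOH) added = 0.2694 x 0.003250 = 0.0008755 mol, converting that many moles of HN3 to N3-.
Remaining n(HN3) = 0.004430 mol; n(N3-) = 0.0008755 mol.
By Henderson-Hasselbalch, pH = pKa + log([A^-]/[HA]) = 4.72 + log(0.0008755/0.004430) = 4.72 + (-0.70) = 4.02.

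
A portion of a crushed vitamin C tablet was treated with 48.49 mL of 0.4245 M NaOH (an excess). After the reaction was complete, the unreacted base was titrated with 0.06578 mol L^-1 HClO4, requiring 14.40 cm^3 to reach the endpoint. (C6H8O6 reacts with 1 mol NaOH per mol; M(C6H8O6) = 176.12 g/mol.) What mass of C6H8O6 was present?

3.46 g

Total n(NaOH) added = 0.4245 x 0.04849 = 0.02058 mol.
n(HClO4) used = 0.06578 x 0.01440 = 0.0009472 mol, which equals the excess n(NaOH).
So n(NaOH) consumed by the sample = 0.02058 - 0.0009472 = 0.01964 mol.
n(C6H8O6) = 0.01964 / 1 = 0.01964 mol.
mass = 0.01964 mol x 176.12 g/mol = 3.46 g.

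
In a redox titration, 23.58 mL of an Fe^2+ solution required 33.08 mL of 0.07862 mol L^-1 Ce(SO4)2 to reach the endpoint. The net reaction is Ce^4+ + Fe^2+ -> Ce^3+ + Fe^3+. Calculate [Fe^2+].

n(Ce(SO4)2) = 0.07862 x 0.03308 = 0.002601 mol.
From the balanced equation, 1 mol Ce(SO4)2 reacts with 1 mol Fe^2+, so n(Fe^2+) = 0.002601 x 1/1 = 0.002601 mol.
[Fe^2+] = 0.002601 / 0.02358 L = 0.110 M.

0.110 M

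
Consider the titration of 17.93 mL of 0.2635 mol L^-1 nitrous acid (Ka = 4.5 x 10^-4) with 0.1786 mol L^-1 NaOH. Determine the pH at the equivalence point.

n(HNO2) = 0.2635 x 0.01793 = 0.004725 mol; V(NaOH) at equivalence = 0.004725/0.1786 = 0.02645 L.
At equivalence all the acid is converted to NO2-; total volume = 0.01793 + 0.02645 = 0.04438 L, so [NO2-] = 0.004725/0.04438 = 0.1064 M.
Kb = Kw/Ka = 1.0e-14 / 4.5 x 10^-4 = 2.22e-11.
[OH^-] = sqrt(Kb x [NO2-]) = sqrt(2.22e-11 x 0.1064) = 1.54e-6 M.
pOH = 5.81, so pH = 14.00 - 5.81 = 8.19.

8.19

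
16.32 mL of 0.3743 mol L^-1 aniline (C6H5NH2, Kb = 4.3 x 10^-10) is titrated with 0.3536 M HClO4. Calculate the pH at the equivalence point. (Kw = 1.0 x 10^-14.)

2.69

n(C6H5NH2) = 0.3743 x 0.01632 = 0.006109 mol; V(HClO4) at equivalence = 0.006109/0.3536 = 0.01728 L.
At equivalence the base is fully converted to C6H5NH3+; total volume = 0.03360 L, so [C6H5NH3+] = 0.006109/0.03360 = 0.1818 M.
Ka(C6H5NH3+) = Kw/Kb = 1.0e-14 / 4.3 x 10^-10 = 2.33e-5.
[H^+] = sqrt(Ka x [C6H5NH3+]) = sqrt(2.33e-5 x 0.1818) = 0.00206 M.
pH = -log(0.00206) = 2.69.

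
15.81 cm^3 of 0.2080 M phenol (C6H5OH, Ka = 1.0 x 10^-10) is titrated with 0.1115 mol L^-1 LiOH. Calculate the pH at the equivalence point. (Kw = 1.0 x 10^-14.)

n(C6H5OH) = 0.2080 x 0.01581 = 0.003288 mol; V(LiOH) at equivalence = 0.003288/0.1115 = 0.02949 L.
At equivalence all the acid is converted to C6H5O-; total volume = 0.01581 + 0.02949 = 0.04530 L, so [C6H5O-] = 0.003288/0.04530 = 0.07259 M.
Kb = Kw/Ka = 1.0e-14 / 1.0 x 10^-10 = 0.000100.
[OH^-] = sqrt(Kb x [C6H5O-]) = sqrt(0.000100 x 0.07259) = 0.00269 M.
pOH = 2.57, so pH = 14.00 - 2.57 = 11.43.

11.43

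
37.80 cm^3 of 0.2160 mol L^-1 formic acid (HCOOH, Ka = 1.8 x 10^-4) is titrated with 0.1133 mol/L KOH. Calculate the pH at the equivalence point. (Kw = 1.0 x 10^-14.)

8.31

n(HCOOH) = 0.2160 x 0.03780 = 0.008165 mol; V(KOH) at equivalence = 0.008165/0.1133 = 0.07206 L.
At equivalence all the acid is converted to HCOO-; total volume = 0.03780 + 0.07206 = 0.1099 L, so [HCOO-] = 0.008165/0.1099 = 0.07432 M.
Kb = Kw/Ka = 1.0e-14 / 1.8 x 10^-4 = 5.56e-11.
[OH^-] = sqrt(Kb x [HCOO-]) = sqrt(5.56e-11 x 0.07432) = 2.03e-6 M.
pOH = 5.69, so pH = 14.00 - 5.69 = 8.31.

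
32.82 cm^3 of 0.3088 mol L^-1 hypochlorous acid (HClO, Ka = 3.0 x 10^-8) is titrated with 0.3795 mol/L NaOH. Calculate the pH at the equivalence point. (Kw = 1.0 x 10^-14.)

10.38

n(HClO) = 0.3088 x 0.03282 = 0.01013 mol; V(NaOH) at equivalence = 0.01013/0.3795 = 0.02671 L.
At equivalence all the acid is converted to ClO-; total volume = 0.03282 + 0.02671 = 0.05953 L, so [ClO-] = 0.01013/0.05953 = 0.1703 M.
Kb = Kw/Ka = 1.0e-14 / 3.0 x 10^-8 = 3.33e-7.
[OH^-] = sqrt(Kb x [ClO-]) = sqrt(3.33e-7 x 0.1703) = 0.000238 M.
pOH = 3.62, so pH = 14.00 - 3.62 = 10.38.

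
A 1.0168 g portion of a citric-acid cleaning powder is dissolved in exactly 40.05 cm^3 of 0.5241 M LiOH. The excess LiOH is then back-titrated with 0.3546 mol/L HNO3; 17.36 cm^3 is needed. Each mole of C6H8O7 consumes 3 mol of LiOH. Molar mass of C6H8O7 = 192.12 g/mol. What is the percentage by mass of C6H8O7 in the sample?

Total n(LiOH) added = 0.5241 x 0.04005 = 0.02099 mol.
n(HNO3) used = 0.3546 x 0.01736 = 0.006156 mol, which equals the excess n(LiOH).
So n(LiOH) consumed by the sample = 0.02099 - 0.006156 = 0.01483 mol.
n(C6H8O7) = 0.01483 / 3 = 0.004945 mol.
mass C6H8O7 = 0.004945 x 192.12 = 0.9500 g, so %C6H8O7 = 0.9500/1.0168 x 100 = 93.4%.

93.4%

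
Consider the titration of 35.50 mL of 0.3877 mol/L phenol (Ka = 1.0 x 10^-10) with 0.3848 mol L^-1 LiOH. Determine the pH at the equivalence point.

n(C6H5OH) = 0.3877 x 0.03550 = 0.01376 mol; V(LiOH) at equivalence = 0.01376/0.3848 = 0.03577 L.
At equivalence all the acid is converted to C6H5O-; total volume = 0.03550 + 0.03577 = 0.07127 L, so [C6H5O-] = 0.01376/0.07127 = 0.1931 M.
Kb = Kw/Ka = 1.0e-14 / 1.0 x 10^-10 = 0.000100.
[OH^-] = sqrt(Kb x [C6H5O-]) = sqrt(0.000100 x 0.1931) = 0.00439 M.
pOH = 2.36, so pH = 14.00 - 2.36 = 11.64.

11.64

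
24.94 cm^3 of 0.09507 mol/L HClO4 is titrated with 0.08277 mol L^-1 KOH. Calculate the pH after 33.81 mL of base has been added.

11.86

n(acid) = 0.09507 x 0.02494 = 0.002371 mol; n(KOH) added = 0.08277 x 0.03381 = 0.002798 mol.
Base is in excess by 0.002798 - 0.002371 = 0.0004274 mol in a total volume of 0.05875 L.
[OH^-] = 0.0004274/0.05875 = 0.007275 M, so pOH = 2.14 and pH = 14.00 - 2.14 = 11.86.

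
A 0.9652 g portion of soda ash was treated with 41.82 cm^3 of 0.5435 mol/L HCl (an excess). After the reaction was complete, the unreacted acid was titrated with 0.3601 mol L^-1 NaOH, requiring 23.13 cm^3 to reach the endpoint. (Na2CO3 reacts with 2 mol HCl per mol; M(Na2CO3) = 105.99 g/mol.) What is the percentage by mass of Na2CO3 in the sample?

Total n(HCl) added = 0.5435 x 0.04182 = 0.02273 mol.
n(NaOH) used = 0.3601 x 0.02313 = 0.008329 mol, which equals the excess n(HCl).
So n(HCl) consumed by the sample = 0.02273 - 0.008329 = 0.01440 mol.
n(Na2CO3) = 0.01440 / 2 = 0.007200 mol.
mass Na2CO3 = 0.007200 x 105.99 = 0.7631 g, so %Na2CO3 = 0.7631/0.9652 x 100 = 79.1%.

79.1%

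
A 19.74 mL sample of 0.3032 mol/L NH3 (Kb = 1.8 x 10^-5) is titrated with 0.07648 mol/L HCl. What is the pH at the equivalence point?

5.23

n(NH3) = 0.3032 x 0.01974 = 0.005985 mol; V(HCl) at equivalence = 0.005985/0.07648 = 0.07826 L.
At equivalence the base is fully converted to NH4+; total volume = 0.09800 L, so [NH4+] = 0.005985/0.09800 = 0.06107 M.
Ka(NH4+) = Kw/Kb = 1.0e-14 / 1.8 x 10^-5 = 5.56e-10.
[H^+] = sqrt(Ka x [NH4+]) = sqrt(5.56e-10 x 0.06107) = 5.82e-6 M.
pH = -log(5.82e-6) = 5.23.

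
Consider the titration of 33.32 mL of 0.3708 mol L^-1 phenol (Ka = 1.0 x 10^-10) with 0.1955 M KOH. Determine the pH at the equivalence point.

11.55

n(C6H5OH) = 0.3708 x 0.03332 = 0.01236 mol; V(KOH) at equivalence = 0.01236/0.1955 = 0.06320 L.
At equivalence all the acid is converted to C6H5O-; total volume = 0.03332 + 0.06320 = 0.09652 L, so [C6H5O-] = 0.01236/0.09652 = 0.1280 M.
Kb = Kw/Ka = 1.0e-14 / 1.0 x 10^-10 = 0.000100.
[OH^-] = sqrt(Kb x [C6H5O-]) = sqrt(0.000100 x 0.1280) = 0.00358 M.
pOH = 2.45, so pH = 14.00 - 2.45 = 11.55.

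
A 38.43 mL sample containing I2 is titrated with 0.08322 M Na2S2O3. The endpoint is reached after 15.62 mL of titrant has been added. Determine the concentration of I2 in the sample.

0.0169 M

n(Na2S2O3) = 0.08322 x 0.01562 = 0.001300 mol.
From the balanced equation, 2 mol Na2S2O3 reacts with 1 mol I2, so n(I2) = 0.001300 x 1/2 = 0.0006499 mol.
[I2] = 0.0006499 / 0.03843 L = 0.0169 M.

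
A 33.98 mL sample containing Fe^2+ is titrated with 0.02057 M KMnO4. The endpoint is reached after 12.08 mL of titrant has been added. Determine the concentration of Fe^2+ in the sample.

n(KMnO4) = 0.02057 x 0.01208 = 0.0002485 mol.
From the balanced equation, 1 mol KMnO4 reacts with 5 mol Fe^2+, so n(Fe^2+) = 0.0002485 x 5/1 = 0.001242 mol.
[Fe^2+] = 0.001242 / 0.03398 L = 0.0366 M.

0.0366 M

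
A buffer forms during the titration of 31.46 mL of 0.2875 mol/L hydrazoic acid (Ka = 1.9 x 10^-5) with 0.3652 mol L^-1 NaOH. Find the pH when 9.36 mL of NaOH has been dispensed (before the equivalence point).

4.50

Initial n(HN3) = 0.2875 x 0.03146 = 0.009045 mol.
n(NaOH) added = 0.3652 x 0.009360 = 0.003418 mol, converting that many moles of HN3 to N3-.
Remaining n(HN3) = 0.005626 mol; n(N3-) = 0.003418 mol.
By Henderson-Hasselbalch, pH = pKa + log([A^-]/[HA]) = 4.72 + log(0.003418/0.005626) = 4.72 + (-0.22) = 4.50.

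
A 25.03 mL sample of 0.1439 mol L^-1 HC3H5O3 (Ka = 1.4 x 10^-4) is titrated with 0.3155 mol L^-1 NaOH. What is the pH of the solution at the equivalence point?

n(HC3H5O3) = 0.1439 x 0.02503 = 0.003602 mol; V(NaOH) at equivalence = 0.003602/0.3155 = 0.01142 L.
At equivalence all the acid is converted to C3H5O3-; total volume = 0.02503 + 0.01142 = 0.03645 L, so [C3H5O3-] = 0.003602/0.03645 = 0.09883 M.
Kb = Kw/Ka = 1.0e-14 / 1.4 x 10^-4 = 7.14e-11.
[OH^-] = sqrt(Kb x [C3H5O3-]) = sqrt(7.14e-11 x 0.09883) = 2.66e-6 M.
pOH = 5.58, so pH = 14.00 - 5.58 = 8.42.

8.42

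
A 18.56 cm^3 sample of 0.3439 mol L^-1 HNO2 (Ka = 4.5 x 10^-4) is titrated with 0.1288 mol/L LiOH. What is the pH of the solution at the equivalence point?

n(HNO2) = 0.3439 x 0.01856 = 0.006383 mol; V(LiOH) at equivalence = 0.006383/0.1288 = 0.04956 L.
At equivalence all the acid is converted to NO2-; total volume = 0.01856 + 0.04956 = 0.06812 L, so [NO2-] = 0.006383/0.06812 = 0.09370 M.
Kb = Kw/Ka = 1.0e-14 / 4.5 x 10^-4 = 2.22e-11.
[OH^-] = sqrt(Kb x [NO2-]) = sqrt(2.22e-11 x 0.09370) = 1.44e-6 M.
pOH = 5.84, so pH = 14.00 - 5.84 = 8.16.

8.16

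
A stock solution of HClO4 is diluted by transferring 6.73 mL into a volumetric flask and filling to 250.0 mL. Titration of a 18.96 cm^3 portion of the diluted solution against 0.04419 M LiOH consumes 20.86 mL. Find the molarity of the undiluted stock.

1.81 M

n(LiOH) = 0.04419 x 0.02086 = 0.0009218 mol.
n(HClO4) in the aliquot = 0.0009218 mol.
[diluted HClO4] = 0.0009218 / 0.01896 = 0.04862 M.
Dilution factor = 250.0/6.730 = 37.15, so [stock] = 0.04862 x 37.15 = 1.81 M.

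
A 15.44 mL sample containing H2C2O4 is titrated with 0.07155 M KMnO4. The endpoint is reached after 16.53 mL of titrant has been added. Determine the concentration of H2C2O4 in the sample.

0.192 M

n(KMnO4) = 0.07155 x 0.01653 = 0.001183 mol.
From the balanced equation, 2 mol KMnO4 reacts with 5 mol H2C2O4, so n(H2C2O4) = 0.001183 x 5/2 = 0.002957 mol.
[H2C2O4] = 0.002957 / 0.01544 L = 0.192 M.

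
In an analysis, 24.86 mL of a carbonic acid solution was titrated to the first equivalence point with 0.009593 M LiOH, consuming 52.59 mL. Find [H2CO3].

n(LiOH) = 0.009593 x 0.05259 = 0.0005045 mol.
At the first equivalence point, 1 mol OH^- react per mol H2CO3, so n(H2CO3) = 0.0005045 / 1 = 0.0005045 mol.
[H2CO3] = 0.0005045 / 0.02486 L = 0.0203 M.

0.0203 M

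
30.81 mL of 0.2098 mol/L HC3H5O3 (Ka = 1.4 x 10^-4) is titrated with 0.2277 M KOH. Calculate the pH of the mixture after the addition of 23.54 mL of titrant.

4.54

Initial n(HC3H5O3) = 0.2098 x 0.03081 = 0.006464 mol.
n(KOH) added = 0.2277 x 0.02354 = 0.005360 mol, converting that many moles of HC3H5O3 to C3H5O3-.
Remaining n(HC3H5O3) = 0.001104 mol; n(C3H5O3-) = 0.005360 mol.
By Henderson-Hasselbalch, pH = pKa + log([A^-]/[HA]) = 3.85 + log(0.005360/0.001104) = 3.85 + (+0.69) = 4.54.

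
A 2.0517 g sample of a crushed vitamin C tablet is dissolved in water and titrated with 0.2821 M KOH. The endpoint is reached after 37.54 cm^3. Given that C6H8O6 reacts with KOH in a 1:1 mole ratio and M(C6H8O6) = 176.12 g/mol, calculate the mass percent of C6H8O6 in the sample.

90.9%

n(KOH) = 0.2821 x 0.03754 = 0.01059 mol.
n(C6H8O6) = 0.01059 / 1 = 0.01059 mol.
mass of C6H8O6 = 0.01059 x 176.12 = 1.865 g.
% purity = 1.865 / 2.0517 x 100 = 90.9%.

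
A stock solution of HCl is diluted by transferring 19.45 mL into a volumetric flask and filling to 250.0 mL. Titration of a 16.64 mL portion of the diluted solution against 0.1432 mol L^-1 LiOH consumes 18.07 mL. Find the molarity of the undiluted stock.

2.00 M

n(LiOH) = 0.1432 x 0.01807 = 0.002588 mol.
n(HCl) in the aliquot = 0.002588 mol.
[diluted HCl] = 0.002588 / 0.01664 = 0.1555 M.
Dilution factor = 250.0/19.45 = 12.85, so [stock] = 0.1555 x 12.85 = 2.00 M.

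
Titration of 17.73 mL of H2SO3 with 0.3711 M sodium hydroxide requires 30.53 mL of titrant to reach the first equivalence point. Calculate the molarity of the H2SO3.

0.639 M

n(NaOH) = 0.3711 x 0.03053 = 0.01133 mol.
At the first equivalence point, 1 mol OH^- react per mol H2SO3, so n(H2SO3) = 0.01133 / 1 = 0.01133 mol.
[H2SO3] = 0.01133 / 0.01773 L = 0.639 M.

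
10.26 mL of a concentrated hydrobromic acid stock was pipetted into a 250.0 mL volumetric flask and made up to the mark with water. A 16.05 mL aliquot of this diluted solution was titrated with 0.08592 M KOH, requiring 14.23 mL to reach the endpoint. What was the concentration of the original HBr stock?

n(KOH) = 0.08592 x 0.01423 = 0.001223 mol.
n(HBr) in the aliquot = 0.001223 mol.
[diluted HBr] = 0.001223 / 0.01605 = 0.07618 M.
Dilution factor = 250.0/10.26 = 24.37, so [stock] = 0.07618 x 24.37 = 1.86 M.

1.86 M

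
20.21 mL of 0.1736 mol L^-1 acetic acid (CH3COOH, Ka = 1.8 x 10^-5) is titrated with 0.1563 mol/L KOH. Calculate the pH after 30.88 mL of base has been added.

12.41

n(acid) = 0.1736 x 0.02021 = 0.003508 mol; n(KOH) added = 0.1563 x 0.03088 = 0.004827 mol.
Base is in excess by 0.004827 - 0.003508 = 0.001318 mol in a total volume of 0.05109 L.
[OH^-] = 0.001318/0.05109 = 0.02580 M, so pOH = 1.59 and pH = 14.00 - 1.59 = 12.41.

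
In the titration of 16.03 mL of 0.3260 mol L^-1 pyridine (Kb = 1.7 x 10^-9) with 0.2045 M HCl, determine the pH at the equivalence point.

3.07

n(C5H5N) = 0.3260 x 0.01603 = 0.005226 mol; V(HCl) at equivalence = 0.005226/0.2045 = 0.02555 L.
At equivalence the base is fully converted to C5H5NH+; total volume = 0.04158 L, so [C5H5NH+] = 0.005226/0.04158 = 0.1257 M.
Ka(C5H5NH+) = Kw/Kb = 1.0e-14 / 1.7 x 10^-9 = 5.88e-6.
[H^+] = sqrt(Ka x [C5H5NH+]) = sqrt(5.88e-6 x 0.1257) = 0.000860 M.
pH = -log(0.000860) = 3.07.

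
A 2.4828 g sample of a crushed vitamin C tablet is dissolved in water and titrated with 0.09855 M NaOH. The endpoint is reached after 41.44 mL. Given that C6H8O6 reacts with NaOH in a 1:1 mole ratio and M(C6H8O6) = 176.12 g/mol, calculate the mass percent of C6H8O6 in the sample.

29.0%

n(NaOH) = 0.09855 x 0.04144 = 0.004084 mol.
n(C6H8O6) = 0.004084 / 1 = 0.004084 mol.
mass of C6H8O6 = 0.004084 x 176.12 = 0.7193 g.
% purity = 0.7193 / 2.4828 x 100 = 29.0%.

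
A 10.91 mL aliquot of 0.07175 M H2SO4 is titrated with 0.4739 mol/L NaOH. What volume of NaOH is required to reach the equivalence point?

3.30 mL

n(H2SO4) = 0.07175 mol/L x 0.01091 L = 0.0007828 mol.
The neutralisation is 1 H2SO4 : 2 NaOH, so n(NaOH) = 0.0007828 x 2/1 = 0.001566 mol.
V(NaOH) = 0.001566 / 0.4739 = 0.003304 L = 3.30 mL.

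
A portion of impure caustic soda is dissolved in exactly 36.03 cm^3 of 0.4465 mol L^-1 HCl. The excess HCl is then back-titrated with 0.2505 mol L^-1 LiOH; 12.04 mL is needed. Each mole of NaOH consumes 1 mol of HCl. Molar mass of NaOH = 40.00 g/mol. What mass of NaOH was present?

Total n(HCl) added = 0.4465 x 0.03603 = 0.01609 mol.
n(LiOH) used = 0.2505 x 0.01204 = 0.003016 mol, which equals the excess n(HCl).
So n(HCl) consumed by the sample = 0.01609 - 0.003016 = 0.01307 mol.
n(NaOH) = 0.01307 / 1 = 0.01307 mol.
mass = 0.01307 mol x 40.00 g/mol = 0.523 g.

0.523 g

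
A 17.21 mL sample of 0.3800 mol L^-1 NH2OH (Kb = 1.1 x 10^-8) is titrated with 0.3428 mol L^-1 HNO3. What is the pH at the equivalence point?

n(NH2OH) = 0.3800 x 0.01721 = 0.006540 mol; V(HNO3) at equivalence = 0.006540/0.3428 = 0.01908 L.
At equivalence the base is fully converted to NH3OH+; total volume = 0.03629 L, so [NH3OH+] = 0.006540/0.03629 = 0.1802 M.
Ka(NH3OH+) = Kw/Kb = 1.0e-14 / 1.1 x 10^-8 = 9.09e-7.
[H^+] = sqrt(Ka x [NH3OH+]) = sqrt(9.09e-7 x 0.1802) = 0.000405 M.
pH = -log(0.000405) = 3.39.

3.39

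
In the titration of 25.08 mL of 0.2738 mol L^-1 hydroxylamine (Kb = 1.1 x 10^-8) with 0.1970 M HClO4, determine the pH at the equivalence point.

3.49

n(NH2OH) = 0.2738 x 0.02508 = 0.006867 mol; V(HClO4) at equivalence = 0.006867/0.1970 = 0.03486 L.
At equivalence the base is fully converted to NH3OH+; total volume = 0.05994 L, so [NH3OH+] = 0.006867/0.05994 = 0.1146 M.
Ka(NH3OH+) = Kw/Kb = 1.0e-14 / 1.1 x 10^-8 = 9.09e-7.
[H^+] = sqrt(Ka x [NH3OH+]) = sqrt(9.09e-7 x 0.1146) = 0.000323 M.
pH = -log(0.000323) = 3.49.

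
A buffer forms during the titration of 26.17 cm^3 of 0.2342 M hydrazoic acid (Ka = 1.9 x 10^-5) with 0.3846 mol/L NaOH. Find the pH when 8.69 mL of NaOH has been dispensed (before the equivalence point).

4.80

Initial n(HN3) = 0.2342 x 0.02617 = 0.006129 mol.
n(NaOH) added = 0.3846 x 0.008690 = 0.003342 mol, converting that many moles of HN3 to N3-.
Remaining n(HN3) = 0.002787 mol; n(N3-) = 0.003342 mol.
By Henderson-Hasselbalch, pH = pKa + log([A^-]/[HA]) = 4.72 + log(0.003342/0.002787) = 4.72 + (+0.08) = 4.80.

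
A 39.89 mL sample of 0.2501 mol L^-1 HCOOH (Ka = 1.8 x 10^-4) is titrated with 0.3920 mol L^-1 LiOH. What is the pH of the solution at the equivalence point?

n(HCOOH) = 0.2501 x 0.03989 = 0.009976 mol; V(LiOH) at equivalence = 0.009976/0.3920 = 0.02545 L.
At equivalence all the acid is converted to HCOO-; total volume = 0.03989 + 0.02545 = 0.06534 L, so [HCOO-] = 0.009976/0.06534 = 0.1527 M.
Kb = Kw/Ka = 1.0e-14 / 1.8 x 10^-4 = 5.56e-11.
[OH^-] = sqrt(Kb x [HCOO-]) = sqrt(5.56e-11 x 0.1527) = 2.91e-6 M.
pOH = 5.54, so pH = 14.00 - 5.54 = 8.46.

8.46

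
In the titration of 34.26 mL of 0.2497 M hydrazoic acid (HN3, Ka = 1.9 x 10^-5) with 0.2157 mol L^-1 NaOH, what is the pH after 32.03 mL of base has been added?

5.34

Initial n(HN3) = 0.2497 x 0.03426 = 0.008555 mol.
n(NaOH) added = 0.2157 x 0.03203 = 0.006909 mol, converting that many moles of HN3 to N3-.
Remaining n(HN3) = 0.001646 mol; n(N3-) = 0.006909 mol.
By Henderson-Hasselbalch, pH = pKa + log([A^-]/[HA]) = 4.72 + log(0.006909/0.001646) = 4.72 + (+0.62) = 5.34.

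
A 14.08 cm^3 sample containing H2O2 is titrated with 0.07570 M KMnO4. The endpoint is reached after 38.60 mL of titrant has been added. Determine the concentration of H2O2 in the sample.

0.519 M

n(KMnO4) = 0.07570 x 0.03860 = 0.002922 mol.
From the balanced equation, 2 mol KMnO4 reacts with 5 mol H2O2, so n(H2O2) = 0.002922 x 5/2 = 0.007305 mol.
[H2O2] = 0.007305 / 0.01408 L = 0.519 M.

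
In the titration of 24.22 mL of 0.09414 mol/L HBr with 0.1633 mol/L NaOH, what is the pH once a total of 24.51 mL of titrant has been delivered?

12.55

n(acid) = 0.09414 x 0.02422 = 0.002280 mol; n(NaOH) added = 0.1633 x 0.02451 = 0.004002 mol.
Base is in excess by 0.004002 - 0.002280 = 0.001722 mol in a total volume of 0.04873 L.
[OH^-] = 0.001722/0.04873 = 0.03535 M, so pOH = 1.45 and pH = 14.00 - 1.45 = 12.55.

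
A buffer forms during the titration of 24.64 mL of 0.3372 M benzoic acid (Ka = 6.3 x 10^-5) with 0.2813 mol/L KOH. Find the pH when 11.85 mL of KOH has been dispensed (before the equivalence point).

4.03

Initial n(C6H5COOH) = 0.3372 x 0.02464 = 0.008309 mol.
n(KOH) added = 0.2813 x 0.01185 = 0.003333 mol, converting that many moles of C6H5COOH to C6H5COO-.
Remaining n(C6H5COOH) = 0.004975 mol; n(C6H5COO-) = 0.003333 mol.
By Henderson-Hasselbalch, pH = pKa + log([A^-]/[HA]) = 4.20 + log(0.003333/0.004975) = 4.20 + (-0.17) = 4.03.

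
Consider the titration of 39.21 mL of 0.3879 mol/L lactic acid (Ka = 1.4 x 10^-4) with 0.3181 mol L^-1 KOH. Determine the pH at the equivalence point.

n(HC3H5O3) = 0.3879 x 0.03921 = 0.01521 mol; V(KOH) at equivalence = 0.01521/0.3181 = 0.04781 L.
At equivalence all the acid is converted to C3H5O3-; total volume = 0.03921 + 0.04781 = 0.08702 L, so [C3H5O3-] = 0.01521/0.08702 = 0.1748 M.
Kb = Kw/Ka = 1.0e-14 / 1.4 x 10^-4 = 7.14e-11.
[OH^-] = sqrt(Kb x [C3H5O3-]) = sqrt(7.14e-11 x 0.1748) = 3.53e-6 M.
pOH = 5.45, so pH = 14.00 - 5.45 = 8.55.

8.55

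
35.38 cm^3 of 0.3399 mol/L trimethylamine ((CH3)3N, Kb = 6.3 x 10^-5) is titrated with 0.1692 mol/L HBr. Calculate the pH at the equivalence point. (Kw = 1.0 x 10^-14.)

n((CH3)3N) = 0.3399 x 0.03538 = 0.01203 mol; V(HBr) at equivalence = 0.01203/0.1692 = 0.07107 L.
At equivalence the base is fully converted to (CH3)3NH+; total volume = 0.1065 L, so [(CH3)3NH+] = 0.01203/0.1065 = 0.1130 M.
Ka((CH3)3NH+) = Kw/Kb = 1.0e-14 / 6.3 x 10^-5 = 1.59e-10.
[H^+] = sqrt(Ka x [(CH3)3NH+]) = sqrt(1.59e-10 x 0.1130) = 4.23e-6 M.
pH = -log(4.23e-6) = 5.37.

5.37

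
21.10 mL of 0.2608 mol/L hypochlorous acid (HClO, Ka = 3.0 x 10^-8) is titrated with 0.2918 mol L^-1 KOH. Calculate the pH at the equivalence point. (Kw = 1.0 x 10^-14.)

n(HClO) = 0.2608 x 0.02110 = 0.005503 mol; V(KOH) at equivalence = 0.005503/0.2918 = 0.01886 L.
At equivalence all the acid is converted to ClO-; total volume = 0.02110 + 0.01886 = 0.03996 L, so [ClO-] = 0.005503/0.03996 = 0.1377 M.
Kb = Kw/Ka = 1.0e-14 / 3.0 x 10^-8 = 3.33e-7.
[OH^-] = sqrt(Kb x [ClO-]) = sqrt(3.33e-7 x 0.1377) = 0.000214 M.
pOH = 3.67, so pH = 14.00 - 3.67 = 10.33.

10.33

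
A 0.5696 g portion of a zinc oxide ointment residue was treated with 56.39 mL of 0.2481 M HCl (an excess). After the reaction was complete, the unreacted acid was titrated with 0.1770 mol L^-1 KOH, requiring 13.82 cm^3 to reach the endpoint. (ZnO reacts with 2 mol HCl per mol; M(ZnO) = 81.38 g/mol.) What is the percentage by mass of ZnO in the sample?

82.5%

Total n(HCl) added = 0.2481 x 0.05639 = 0.01399 mol.
n(KOH) used = 0.1770 x 0.01382 = 0.002446 mol, which equals the excess n(HCl).
So n(HCl) consumed by the sample = 0.01399 - 0.002446 = 0.01154 mol.
n(ZnO) = 0.01154 / 2 = 0.005772 mol.
mass ZnO = 0.005772 x 81.38 = 0.4697 g, so %ZnO = 0.4697/0.5696 x 100 = 82.5%.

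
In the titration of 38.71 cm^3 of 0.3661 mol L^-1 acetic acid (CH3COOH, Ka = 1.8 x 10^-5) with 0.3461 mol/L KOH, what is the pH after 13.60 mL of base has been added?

Initial n(CH3COOH) = 0.3661 x 0.03871 = 0.01417 mol.
n(KOH) added = 0.3461 x 0.01360 = 0.004707 mol, converting that many moles of CH3COOH to CH3COO-.
Remaining n(CH3COOH) = 0.009465 mol; n(CH3COO-) = 0.004707 mol.
By Henderson-Hasselbalch, pH = pKa + log([A^-]/[HA]) = 4.74 + log(0.004707/0.009465) = 4.74 + (-0.30) = 4.44.

4.44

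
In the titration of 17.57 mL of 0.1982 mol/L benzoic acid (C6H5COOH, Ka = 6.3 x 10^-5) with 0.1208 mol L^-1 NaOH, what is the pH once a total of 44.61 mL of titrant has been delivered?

12.49

n(acid) = 0.1982 x 0.01757 = 0.003482 mol; n(NaOH) added = 0.1208 x 0.04461 = 0.005389 mol.
Base is in excess by 0.005389 - 0.003482 = 0.001907 mol in a total volume of 0.06218 L.
[OH^-] = 0.001907/0.06218 = 0.03066 M, so pOH = 1.51 and pH = 14.00 - 1.51 = 12.49.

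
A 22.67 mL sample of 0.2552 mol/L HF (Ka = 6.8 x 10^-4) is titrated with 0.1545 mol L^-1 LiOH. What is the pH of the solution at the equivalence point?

8.08

n(HF) = 0.2552 x 0.02267 = 0.005785 mol; V(LiOH) at equivalence = 0.005785/0.1545 = 0.03745 L.
At equivalence all the acid is converted to F-; total volume = 0.02267 + 0.03745 = 0.06012 L, so [F-] = 0.005785/0.06012 = 0.09624 M.
Kb = Kw/Ka = 1.0e-14 / 6.8 x 10^-4 = 1.47e-11.
[OH^-] = sqrt(Kb x [F-]) = sqrt(1.47e-11 x 0.09624) = 1.19e-6 M.
pOH = 5.92, so pH = 14.00 - 5.92 = 8.08.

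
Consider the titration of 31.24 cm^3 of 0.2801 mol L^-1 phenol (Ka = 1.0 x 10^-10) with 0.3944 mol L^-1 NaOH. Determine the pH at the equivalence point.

n(C6H5OH) = 0.2801 x 0.03124 = 0.008750 mol; V(NaOH) at equivalence = 0.008750/0.3944 = 0.02219 L.
At equivalence all the acid is converted to C6H5O-; total volume = 0.03124 + 0.02219 = 0.05343 L, so [C6H5O-] = 0.008750/0.05343 = 0.1638 M.
Kb = Kw/Ka = 1.0e-14 / 1.0 x 10^-10 = 0.000100.
[OH^-] = sqrt(Kb x [C6H5O-]) = sqrt(0.000100 x 0.1638) = 0.00405 M.
pOH = 2.39, so pH = 14.00 - 2.39 = 11.61.

11.61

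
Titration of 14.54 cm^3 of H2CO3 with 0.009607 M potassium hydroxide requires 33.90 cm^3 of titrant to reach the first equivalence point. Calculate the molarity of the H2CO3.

n(KOH) = 0.009607 x 0.03390 = 0.0003257 mol.
At the first equivalence point, 1 mol OH^- react per mol H2CO3, so n(H2CO3) = 0.0003257 / 1 = 0.0003257 mol.
[H2CO3] = 0.0003257 / 0.01454 L = 0.0224 M.

0.0224 M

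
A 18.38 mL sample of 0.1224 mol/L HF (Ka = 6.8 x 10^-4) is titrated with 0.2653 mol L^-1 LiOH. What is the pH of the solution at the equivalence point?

8.05

n(HF) = 0.1224 x 0.01838 = 0.002250 mol; V(LiOH) at equivalence = 0.002250/0.2653 = 0.008480 L.
At equivalence all the acid is converted to F-; total volume = 0.01838 + 0.008480 = 0.02686 L, so [F-] = 0.002250/0.02686 = 0.08376 M.
Kb = Kw/Ka = 1.0e-14 / 6.8 x 10^-4 = 1.47e-11.
[OH^-] = sqrt(Kb x [F-]) = sqrt(1.47e-11 x 0.08376) = 1.11e-6 M.
pOH = 5.95, so pH = 14.00 - 5.95 = 8.05.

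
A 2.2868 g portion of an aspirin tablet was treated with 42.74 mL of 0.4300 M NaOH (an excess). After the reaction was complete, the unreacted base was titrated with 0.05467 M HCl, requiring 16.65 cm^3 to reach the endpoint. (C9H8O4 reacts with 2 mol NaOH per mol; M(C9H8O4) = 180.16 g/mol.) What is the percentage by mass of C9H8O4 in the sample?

68.8%

Total n(NaOH) added = 0.4300 x 0.04274 = 0.01838 mol.
n(HCl) used = 0.05467 x 0.01665 = 0.0009103 mol, which equals the excess n(NaOH).
So n(NaOH) consumed by the sample = 0.01838 - 0.0009103 = 0.01747 mol.
n(C9H8O4) = 0.01747 / 2 = 0.008734 mol.
mass C9H8O4 = 0.008734 x 180.16 = 1.574 g, so %C9H8O4 = 1.574/2.2868 x 100 = 68.8%.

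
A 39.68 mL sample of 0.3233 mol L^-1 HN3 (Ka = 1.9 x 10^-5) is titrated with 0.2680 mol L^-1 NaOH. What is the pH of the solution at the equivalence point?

n(HN3) = 0.3233 x 0.03968 = 0.01283 mol; V(NaOH) at equivalence = 0.01283/0.2680 = 0.04787 L.
At equivalence all the acid is converted to N3-; total volume = 0.03968 + 0.04787 = 0.08755 L, so [N3-] = 0.01283/0.08755 = 0.1465 M.
Kb = Kw/Ka = 1.0e-14 / 1.9 x 10^-5 = 5.26e-10.
[OH^-] = sqrt(Kb x [N3-]) = sqrt(5.26e-10 x 0.1465) = 8.78e-6 M.
pOH = 5.06, so pH = 14.00 - 5.06 = 8.94.

8.94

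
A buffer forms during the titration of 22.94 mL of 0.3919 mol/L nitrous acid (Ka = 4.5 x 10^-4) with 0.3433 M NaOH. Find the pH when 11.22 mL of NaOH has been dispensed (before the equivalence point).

Initial n(HNO2) = 0.3919 x 0.02294 = 0.008990 mol.
n(NaOH) added = 0.3433 x 0.01122 = 0.003852 mol, converting that many moles of HNO2 to NO2-.
Remaining n(HNO2) = 0.005138 mol; n(NO2-) = 0.003852 mol.
By Henderson-Hasselbalch, pH = pKa + log([A^-]/[HA]) = 3.35 + log(0.003852/0.005138) = 3.35 + (-0.13) = 3.22.

3.22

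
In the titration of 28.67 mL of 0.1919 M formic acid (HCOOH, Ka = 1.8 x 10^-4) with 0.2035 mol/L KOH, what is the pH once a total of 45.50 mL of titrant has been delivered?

12.70

n(acid) = 0.1919 x 0.02867 = 0.005502 mol; n(KOH) added = 0.2035 x 0.04550 = 0.009259 mol.
Base is in excess by 0.009259 - 0.005502 = 0.003757 mol in a total volume of 0.07417 L.
[OH^-] = 0.003757/0.07417 = 0.05066 M, so pOH = 1.30 and pH = 14.00 - 1.30 = 12.70.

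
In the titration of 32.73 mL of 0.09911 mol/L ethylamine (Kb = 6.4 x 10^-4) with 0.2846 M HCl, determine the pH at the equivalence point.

5.97

n(C2H5NH2) = 0.09911 x 0.03273 = 0.003244 mol; V(HCl) at equivalence = 0.003244/0.2846 = 0.01140 L.
At equivalence the base is fully converted to C2H5NH3+; total volume = 0.04413 L, so [C2H5NH3+] = 0.003244/0.04413 = 0.07351 M.
Ka(C2H5NH3+) = Kw/Kb = 1.0e-14 / 6.4 x 10^-4 = 1.56e-11.
[H^+] = sqrt(Ka x [C2H5NH3+]) = sqrt(1.56e-11 x 0.07351) = 1.07e-6 M.
pH = -log(1.07e-6) = 5.97.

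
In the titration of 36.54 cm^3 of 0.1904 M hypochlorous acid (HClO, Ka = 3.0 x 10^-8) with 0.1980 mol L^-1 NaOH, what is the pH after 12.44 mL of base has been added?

Initial n(HClO) = 0.1904 x 0.03654 = 0.006957 mol.
n(NaOH) added = 0.1980 x 0.01244 = 0.002463 mol, converting that many moles of HClO to ClO-.
Remaining n(HClO) = 0.004494 mol; n(ClO-) = 0.002463 mol.
By Henderson-Hasselbalch, pH = pKa + log([A^-]/[HA]) = 7.52 + log(0.002463/0.004494) = 7.52 + (-0.26) = 7.26.

7.26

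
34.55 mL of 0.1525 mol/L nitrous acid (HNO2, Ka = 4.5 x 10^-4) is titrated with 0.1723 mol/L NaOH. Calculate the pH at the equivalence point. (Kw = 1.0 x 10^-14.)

8.13

n(HNO2) = 0.1525 x 0.03455 = 0.005269 mol; V(NaOH) at equivalence = 0.005269/0.1723 = 0.03058 L.
At equivalence all the acid is converted to NO2-; total volume = 0.03455 + 0.03058 = 0.06513 L, so [NO2-] = 0.005269/0.06513 = 0.08090 M.
Kb = Kw/Ka = 1.0e-14 / 4.5 x 10^-4 = 2.22e-11.
[OH^-] = sqrt(Kb x [NO2-]) = sqrt(2.22e-11 x 0.08090) = 1.34e-6 M.
pOH = 5.87, so pH = 14.00 - 5.87 = 8.13.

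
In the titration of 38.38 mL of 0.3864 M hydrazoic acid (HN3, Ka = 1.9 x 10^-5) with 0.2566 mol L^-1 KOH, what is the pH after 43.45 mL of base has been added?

Initial n(HN3) = 0.3864 x 0.03838 = 0.01483 mol.
n(KOH) added = 0.2566 x 0.04345 = 0.01115 mol, converting that many moles of HN3 to N3-.
Remaining n(HN3) = 0.003681 mol; n(N3-) = 0.01115 mol.
By Henderson-Hasselbalch, pH = pKa + log([A^-]/[HA]) = 4.72 + log(0.01115/0.003681) = 4.72 + (+0.48) = 5.20.

5.20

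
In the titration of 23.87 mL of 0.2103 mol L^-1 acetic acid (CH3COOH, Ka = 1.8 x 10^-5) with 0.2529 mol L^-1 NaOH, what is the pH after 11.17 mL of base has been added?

4.85

Initial n(CH3COOH) = 0.2103 x 0.02387 = 0.005020 mol.
n(NaOH) added = 0.2529 x 0.01117 = 0.002825 mol, converting that many moles of CH3COOH to CH3COO-.
Remaining n(CH3COOH) = 0.002195 mol; n(CH3COO-) = 0.002825 mol.
By Henderson-Hasselbalch, pH = pKa + log([A^-]/[HA]) = 4.74 + log(0.002825/0.002195) = 4.74 + (+0.11) = 4.85.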